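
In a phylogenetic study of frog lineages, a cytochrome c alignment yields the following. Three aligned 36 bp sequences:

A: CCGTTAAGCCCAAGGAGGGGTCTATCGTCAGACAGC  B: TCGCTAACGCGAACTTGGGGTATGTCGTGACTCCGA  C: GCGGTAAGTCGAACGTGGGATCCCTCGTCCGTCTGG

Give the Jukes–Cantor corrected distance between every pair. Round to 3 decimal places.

d(A,B) = 0.608, d(A,C) = 0.493, d(B,C) = 0.548

A–B: 15/36 sites differ → p ≈ 0.416667, d = −0.75 ln(1 − 0.555556) = 0.608198 ≈ 0.608.
A–C: 13/36 sites differ → p ≈ 0.361111, d = −0.75 ln(1 − 0.481481) = 0.492584 ≈ 0.493.
B–C: 14/36 sites differ → p ≈ 0.388889, d = −0.75 ln(1 − 0.518519) = 0.548166 ≈ 0.548.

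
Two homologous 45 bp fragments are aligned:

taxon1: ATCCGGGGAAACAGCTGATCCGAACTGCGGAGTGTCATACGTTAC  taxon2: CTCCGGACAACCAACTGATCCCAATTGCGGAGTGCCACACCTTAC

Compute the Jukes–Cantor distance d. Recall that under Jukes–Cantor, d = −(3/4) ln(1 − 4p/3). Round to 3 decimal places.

The sequences differ at 10 of 45 sites (1, 7, 8, 11, 14, 22, 25, 35, 38, 41), so p = 10/45 ≈ 0.222222.
d = −(3/4) ln(1 − 4p/3) = −0.75 ln(1 − 0.296296) = −0.75 ln(0.703704)
  = −0.75 × (-0.351397) = 0.263548 substitutions/site.

0.264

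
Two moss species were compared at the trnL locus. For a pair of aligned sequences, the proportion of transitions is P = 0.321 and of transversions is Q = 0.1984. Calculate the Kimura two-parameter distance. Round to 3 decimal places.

Under the Kimura two-parameter model, d = −½ ln(1 − 2P − Q) − ¼ ln(1 − 2Q).
1 − 2P − Q = 0.1596, giving −½ ln(0.1596) = 0.917542.
1 − 2Q = 0.6032, giving −¼ ln(0.6032) = 0.126377.
d = 0.917542 + 0.126377 = 1.043919.

1.044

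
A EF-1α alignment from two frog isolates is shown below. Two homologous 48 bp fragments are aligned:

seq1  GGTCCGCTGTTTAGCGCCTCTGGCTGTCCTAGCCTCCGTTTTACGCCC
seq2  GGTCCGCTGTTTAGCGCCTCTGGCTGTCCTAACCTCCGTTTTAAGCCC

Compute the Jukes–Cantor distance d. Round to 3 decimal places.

The sequences differ at 2 of 48 sites (32, 44), so p = 2/48 ≈ 0.041667.
d = −(3/4) ln(1 − 4p/3) = −0.75 ln(1 − 0.055556) = −0.75 ln(0.944444)
  = −0.75 × (-0.057159) = 0.042869 substitutions/site.

0.043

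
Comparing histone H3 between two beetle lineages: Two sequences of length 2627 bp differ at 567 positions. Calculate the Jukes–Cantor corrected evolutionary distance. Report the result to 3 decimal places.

0.255

p = 567/2627 ≈ 0.215836.
d = −(3/4) ln(1 − 4p/3) = −0.75 ln(1 − 0.287781) = −0.75 ln(0.712219)
  = −0.75 × (-0.339370) = 0.254528 substitutions/site.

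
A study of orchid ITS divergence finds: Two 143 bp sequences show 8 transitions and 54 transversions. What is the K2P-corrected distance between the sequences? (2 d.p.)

0.69

P = 8/143 ≈ 0.055944 and Q = 54/143 ≈ 0.377622.
Under the Kimura two-parameter model, d = −½ ln(1 − 2P − Q) − ¼ ln(1 − 2Q).
1 − 2P − Q = 0.51049, giving −½ ln(0.51049) = 0.336192.
1 − 2Q = 0.244756, giving −¼ ln(0.244756) = 0.351873.
d = 0.336192 + 0.351873 = 0.688065.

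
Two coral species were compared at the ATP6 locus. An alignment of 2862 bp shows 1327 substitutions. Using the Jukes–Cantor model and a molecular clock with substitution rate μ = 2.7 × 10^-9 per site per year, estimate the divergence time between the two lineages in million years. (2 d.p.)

133.74

p = 1327/2862 ≈ 0.463662.
d = −(3/4) ln(1 − 4p/3) = −0.75 ln(1 − 0.618216) = −0.75 ln(0.381784)
  = −0.75 × (-0.962900) = 0.722175 substitutions/site.
Under a molecular clock d = 2μt, so t = d/(2μ) = 0.722175 / (2 × 2.7 × 10^-9) = 133.74 million years.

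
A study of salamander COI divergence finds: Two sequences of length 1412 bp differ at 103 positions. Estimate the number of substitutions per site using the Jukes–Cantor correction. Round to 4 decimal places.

p = 103/1412 ≈ 0.072946.
d = −(3/4) ln(1 − 4p/3) = −0.75 ln(1 − 0.097261) = −0.75 ln(0.902739)
  = −0.75 × (-0.102322) = 0.076742 substitutions/site.

0.0767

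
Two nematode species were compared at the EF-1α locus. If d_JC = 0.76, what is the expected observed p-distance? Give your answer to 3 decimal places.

p = (3/4)(1 − e^(−4d/3)) = 0.75 × (1 − e^(-1.013333)) = 0.75 × (1 − 0.363007) = 0.477745.

0.478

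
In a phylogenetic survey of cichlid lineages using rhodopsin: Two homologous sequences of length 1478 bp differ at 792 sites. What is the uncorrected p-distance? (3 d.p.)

0.536

p = 792/1478 = 0.535859… ≈ 0.536 (to 3 d.p.).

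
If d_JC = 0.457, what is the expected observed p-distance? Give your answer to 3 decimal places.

p = (3/4)(1 − e^(−4d/3)) = 0.75 × (1 − e^(-0.609333)) = 0.75 × (1 − 0.543713) = 0.342215.

0.342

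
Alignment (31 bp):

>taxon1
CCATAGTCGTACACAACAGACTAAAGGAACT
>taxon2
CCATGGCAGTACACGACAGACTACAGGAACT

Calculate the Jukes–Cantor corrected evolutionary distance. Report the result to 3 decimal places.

0.182

The sequences differ at 5 of 31 sites (5, 7, 8, 15, 24), so p = 5/31 ≈ 0.16129.
d = −(3/4) ln(1 − 4p/3) = −0.75 ln(1 − 0.215053) = −0.75 ln(0.784947)
  = −0.75 × (-0.242139) = 0.181604 substitutions/site.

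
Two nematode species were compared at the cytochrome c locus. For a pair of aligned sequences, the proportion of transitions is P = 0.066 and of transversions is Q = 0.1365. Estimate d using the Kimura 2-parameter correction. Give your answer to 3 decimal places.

0.236

Under the Kimura two-parameter model, d = −½ ln(1 − 2P − Q) − ¼ ln(1 − 2Q).
1 − 2P − Q = 0.7315, giving −½ ln(0.7315) = 0.156329.
1 − 2Q = 0.727, giving −¼ ln(0.727) = 0.079707.
d = 0.156329 + 0.079707 = 0.236036.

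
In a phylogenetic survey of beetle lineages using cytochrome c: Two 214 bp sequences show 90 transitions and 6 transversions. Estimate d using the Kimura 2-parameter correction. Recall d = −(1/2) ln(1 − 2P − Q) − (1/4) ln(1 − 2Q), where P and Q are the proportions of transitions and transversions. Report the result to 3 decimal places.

P = 90/214 ≈ 0.420561 and Q = 6/214 ≈ 0.028037.
Under the Kimura two-parameter model, d = −½ ln(1 − 2P − Q) − ¼ ln(1 − 2Q).
1 − 2P − Q = 0.130841, giving −½ ln(0.130841) = 1.016886.
1 − 2Q = 0.943926, giving −¼ ln(0.943926) = 0.014427.
d = 1.016886 + 0.014427 = 1.031313.

1.031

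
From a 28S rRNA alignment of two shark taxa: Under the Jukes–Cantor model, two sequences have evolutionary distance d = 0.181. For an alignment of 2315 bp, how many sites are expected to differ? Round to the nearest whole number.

Invert JC69: p = (3/4)(1 − e^(−4d/3)) = 0.75 × (1 − e^(-0.241333)) = 0.75 × (1 − 0.785580) = 0.160815.
Expected differing sites = pL ≈ 0.160815 × 2315 = 372.286725 ≈ 372.

372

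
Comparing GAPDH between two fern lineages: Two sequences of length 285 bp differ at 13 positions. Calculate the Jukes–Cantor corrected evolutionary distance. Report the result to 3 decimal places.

p = 13/285 ≈ 0.045614.
d = −(3/4) ln(1 − 4p/3) = −0.75 ln(1 − 0.060819) = −0.75 ln(0.939181)
  = −0.75 × (-0.062747) = 0.047060 substitutions/site.

0.047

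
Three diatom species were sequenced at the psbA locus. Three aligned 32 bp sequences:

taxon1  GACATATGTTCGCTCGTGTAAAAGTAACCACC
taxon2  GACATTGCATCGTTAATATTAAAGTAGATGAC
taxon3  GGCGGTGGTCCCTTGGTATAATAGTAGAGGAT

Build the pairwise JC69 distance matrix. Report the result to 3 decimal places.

taxon1–taxon2: 14/32 sites differ → p = 0.4375, d = −0.75 ln(1 − 0.583333) = 0.656601 ≈ 0.657.
taxon1–taxon3: 17/32 sites differ → p = 0.53125, d = −0.75 ln(1 − 0.708333) = 0.924107 ≈ 0.924.
taxon2–taxon3: 13/32 sites differ → p = 0.40625, d = −0.75 ln(1 − 0.541667) = 0.585119 ≈ 0.585.

d(taxon1,taxon2) = 0.657, d(taxon1,taxon3) = 0.924, d(taxon2,taxon3) = 0.585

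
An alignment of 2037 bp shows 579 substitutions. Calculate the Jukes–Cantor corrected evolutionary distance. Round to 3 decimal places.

0.357

p = 579/2037 ≈ 0.284242.
d = −(3/4) ln(1 − 4p/3) = −0.75 ln(1 − 0.378989) = −0.75 ln(0.621011)
  = −0.75 × (-0.476406) = 0.357305 substitutions/site.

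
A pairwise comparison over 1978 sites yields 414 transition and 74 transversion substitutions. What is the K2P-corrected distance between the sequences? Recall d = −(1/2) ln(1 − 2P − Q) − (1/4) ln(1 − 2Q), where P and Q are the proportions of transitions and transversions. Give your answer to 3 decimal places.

0.324

P = 414/1978 ≈ 0.209302 and Q = 74/1978 ≈ 0.037412.
Under the Kimura two-parameter model, d = −½ ln(1 − 2P − Q) − ¼ ln(1 − 2Q).
1 − 2P − Q = 0.543984, giving −½ ln(0.543984) = 0.304418.
1 − 2Q = 0.925176, giving −¼ ln(0.925176) = 0.019443.
d = 0.304418 + 0.019443 = 0.323861.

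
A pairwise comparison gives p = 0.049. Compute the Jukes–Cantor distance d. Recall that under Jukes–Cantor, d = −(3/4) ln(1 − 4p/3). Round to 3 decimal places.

d = −(3/4) ln(1 − 4p/3) = −0.75 ln(1 − 0.065333) = −0.75 ln(0.934667)
  = −0.75 × (-0.067565) = 0.050674 substitutions/site.

0.051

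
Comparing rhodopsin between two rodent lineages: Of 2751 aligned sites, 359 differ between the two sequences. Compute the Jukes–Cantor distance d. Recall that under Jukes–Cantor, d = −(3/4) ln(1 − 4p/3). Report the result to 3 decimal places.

0.143

p = 359/2751 ≈ 0.130498.
d = −(3/4) ln(1 − 4p/3) = −0.75 ln(1 − 0.173997) = −0.75 ln(0.826003)
  = −0.75 × (-0.191157) = 0.143368 substitutions/site.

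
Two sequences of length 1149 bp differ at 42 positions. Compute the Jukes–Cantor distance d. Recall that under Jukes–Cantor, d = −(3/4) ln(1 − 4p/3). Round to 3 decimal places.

p = 42/1149 ≈ 0.036554.
d = −(3/4) ln(1 − 4p/3) = −0.75 ln(1 − 0.048739) = −0.75 ln(0.951261)
  = −0.75 × (-0.049967) = 0.037475 substitutions/site.

0.037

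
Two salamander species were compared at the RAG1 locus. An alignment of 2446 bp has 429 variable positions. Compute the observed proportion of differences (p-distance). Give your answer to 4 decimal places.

p = 429/2446 = 0.175388… ≈ 0.1754 (to 4 d.p.).

0.1754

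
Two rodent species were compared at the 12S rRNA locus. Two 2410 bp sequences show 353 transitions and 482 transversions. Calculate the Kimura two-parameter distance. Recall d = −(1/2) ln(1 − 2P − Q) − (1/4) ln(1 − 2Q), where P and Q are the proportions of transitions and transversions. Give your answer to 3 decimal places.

P = 353/2410 ≈ 0.146473 and Q = 482/2410 = 0.2.
Under the Kimura two-parameter model, d = −½ ln(1 − 2P − Q) − ¼ ln(1 − 2Q).
1 − 2P − Q = 0.507054, giving −½ ln(0.507054) = 0.339569.
1 − 2Q = 0.6, giving −¼ ln(0.6) = 0.127706.
d = 0.339569 + 0.127706 = 0.467275.

0.467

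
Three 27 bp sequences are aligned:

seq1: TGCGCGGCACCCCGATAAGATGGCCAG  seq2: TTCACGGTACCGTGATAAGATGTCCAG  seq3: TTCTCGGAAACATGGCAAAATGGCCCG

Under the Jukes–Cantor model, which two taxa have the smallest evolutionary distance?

seq1–seq2: 6/27 differ, p = 0.222, d = 0.264.
seq1–seq3: 10/27 differ, p = 0.370, d = 0.511.
seq2–seq3: 9/27 differ, p = 0.333, d = 0.441.
The smallest distance is between seq1 and seq2.

seq1 and seq2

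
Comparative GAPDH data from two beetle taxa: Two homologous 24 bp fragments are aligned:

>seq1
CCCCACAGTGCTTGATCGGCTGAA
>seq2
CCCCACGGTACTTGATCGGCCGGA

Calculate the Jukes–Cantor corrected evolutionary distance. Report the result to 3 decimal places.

0.188

The sequences differ at 4 of 24 sites (7, 10, 21, 23), so p = 4/24 ≈ 0.166667.
d = −(3/4) ln(1 − 4p/3) = −0.75 ln(1 − 0.222223) = −0.75 ln(0.777777)
  = −0.75 × (-0.251315) = 0.188486 substitutions/site.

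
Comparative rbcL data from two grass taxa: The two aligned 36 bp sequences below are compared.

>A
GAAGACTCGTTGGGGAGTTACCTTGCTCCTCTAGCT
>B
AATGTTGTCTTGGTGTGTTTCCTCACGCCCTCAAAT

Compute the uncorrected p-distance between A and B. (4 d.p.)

The sequences differ at 18 of 36 positions.
p = 18/36 = 0.5000.

0.5000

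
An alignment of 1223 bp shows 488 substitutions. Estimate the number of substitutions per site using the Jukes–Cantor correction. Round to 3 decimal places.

p = 488/1223 ≈ 0.399019.
d = −(3/4) ln(1 − 4p/3) = −0.75 ln(1 − 0.532025) = −0.75 ln(0.467975)
  = −0.75 × (-0.759340) = 0.569505 substitutions/site.

0.570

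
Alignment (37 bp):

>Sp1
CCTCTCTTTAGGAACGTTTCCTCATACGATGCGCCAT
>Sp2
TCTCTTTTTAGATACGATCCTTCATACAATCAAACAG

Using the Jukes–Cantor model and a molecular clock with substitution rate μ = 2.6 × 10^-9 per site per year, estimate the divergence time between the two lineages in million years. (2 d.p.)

91.15

The sequences differ at 13 of 37 sites, so p = 13/37 ≈ 0.351351.
d = −(3/4) ln(1 − 4p/3) = −0.75 ln(1 − 0.468468) = −0.75 ln(0.531532)
  = −0.75 × (-0.631992) = 0.473994 substitutions/site.
Under a molecular clock d = 2μt, so t = d/(2μ) = 0.473994 / (2 × 2.6 × 10^-9) = 91.15 million years.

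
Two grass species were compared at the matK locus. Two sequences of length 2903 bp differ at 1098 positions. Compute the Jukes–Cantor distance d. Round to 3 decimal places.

0.526

p = 1098/2903 ≈ 0.378229.
d = −(3/4) ln(1 − 4p/3) = −0.75 ln(1 − 0.504305) = −0.75 ln(0.495695)
  = −0.75 × (-0.701794) = 0.526346 substitutions/site.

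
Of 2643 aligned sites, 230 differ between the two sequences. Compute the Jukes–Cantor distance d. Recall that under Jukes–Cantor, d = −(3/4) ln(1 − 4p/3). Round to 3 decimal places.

0.092

p = 230/2643 ≈ 0.087022.
d = −(3/4) ln(1 − 4p/3) = −0.75 ln(1 − 0.116029) = −0.75 ln(0.883971)
  = −0.75 × (-0.123331) = 0.092498 substitutions/site.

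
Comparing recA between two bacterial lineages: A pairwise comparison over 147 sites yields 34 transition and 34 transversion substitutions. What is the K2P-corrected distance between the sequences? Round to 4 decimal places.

P = 34/147 ≈ 0.231293 and Q = 34/147 ≈ 0.231293.
Under the Kimura two-parameter model, d = −½ ln(1 − 2P − Q) − ¼ ln(1 − 2Q).
1 − 2P − Q = 0.306121, giving −½ ln(0.306121) = 0.591887.
1 − 2Q = 0.537414, giving −¼ ln(0.537414) = 0.155247.
d = 0.591887 + 0.155247 = 0.747134.

0.7471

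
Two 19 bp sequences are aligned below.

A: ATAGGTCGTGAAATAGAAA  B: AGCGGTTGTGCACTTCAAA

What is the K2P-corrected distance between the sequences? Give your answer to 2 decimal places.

0.52

Of 19 sites, 1 differences are transitions and 6 are transversions, so P = 1/19 ≈ 0.052632 and Q = 6/19 ≈ 0.315789.
Under the Kimura two-parameter model, d = −½ ln(1 − 2P − Q) − ¼ ln(1 − 2Q).
1 − 2P − Q = 0.578947, giving −½ ln(0.578947) = 0.273272.
1 − 2Q = 0.368422, giving −¼ ln(0.368422) = 0.249632.
d = 0.273272 + 0.249632 = 0.522904.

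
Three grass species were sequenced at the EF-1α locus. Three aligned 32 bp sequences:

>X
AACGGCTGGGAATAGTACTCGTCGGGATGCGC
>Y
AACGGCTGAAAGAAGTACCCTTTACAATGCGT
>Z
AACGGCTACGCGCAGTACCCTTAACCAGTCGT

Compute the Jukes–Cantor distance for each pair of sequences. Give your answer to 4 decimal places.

d(X,Y) = 0.4598, d(X,Z) = 0.6566, d(Y,Z) = 0.3525

X–Y: 11/32 sites differ → p = 0.34375, d = −0.75 ln(1 − 0.458333) = 0.459828 ≈ 0.4598.
X–Z: 14/32 sites differ → p = 0.4375, d = −0.75 ln(1 − 0.583333) = 0.656601 ≈ 0.6566.
Y–Z: 9/32 sites differ → p = 0.28125, d = −0.75 ln(1 − 0.375) = 0.352503 ≈ 0.3525.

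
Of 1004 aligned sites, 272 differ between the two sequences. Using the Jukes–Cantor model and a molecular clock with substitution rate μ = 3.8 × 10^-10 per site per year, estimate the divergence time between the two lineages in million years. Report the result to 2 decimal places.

442.30

p = 272/1004 ≈ 0.270916.
d = −(3/4) ln(1 − 4p/3) = −0.75 ln(1 − 0.361221) = −0.75 ln(0.638779)
  = −0.75 × (-0.448197) = 0.336148 substitutions/site.
Under a molecular clock d = 2μt, so t = d/(2μ) = 0.336148 / (2 × 3.8 × 10^-10) = 442.30 million years.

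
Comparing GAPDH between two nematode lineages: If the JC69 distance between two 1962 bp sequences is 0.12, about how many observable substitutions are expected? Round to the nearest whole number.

218

Invert JC69: p = (3/4)(1 − e^(−4d/3)) = 0.75 × (1 − e^(-0.16)) = 0.75 × (1 − 0.852144) = 0.110892.
Expected differing sites = pL ≈ 0.110892 × 1962 = 217.570104 ≈ 218.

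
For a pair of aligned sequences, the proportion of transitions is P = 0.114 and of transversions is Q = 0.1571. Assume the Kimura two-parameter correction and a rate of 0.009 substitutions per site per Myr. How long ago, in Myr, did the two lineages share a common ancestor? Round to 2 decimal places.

Under the Kimura two-parameter model, d = −½ ln(1 − 2P − Q) − ¼ ln(1 − 2Q).
1 − 2P − Q = 0.6149, giving −½ ln(0.6149) = 0.243148.
1 − 2Q = 0.6858, giving −¼ ln(0.6858) = 0.094292.
d = 0.243148 + 0.094292 = 0.337440.
Under a molecular clock d = 2μt, so t = d/(2μ) = 0.337440 / (2 × 0.009) = 18.75 Myr.

18.75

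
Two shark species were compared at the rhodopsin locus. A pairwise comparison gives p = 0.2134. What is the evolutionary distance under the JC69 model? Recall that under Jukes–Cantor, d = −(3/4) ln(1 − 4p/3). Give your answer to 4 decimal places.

d = −(3/4) ln(1 − 4p/3) = −0.75 ln(1 − 0.284533) = −0.75 ln(0.715467)
  = −0.75 × (-0.334820) = 0.251115 substitutions/site.

0.2511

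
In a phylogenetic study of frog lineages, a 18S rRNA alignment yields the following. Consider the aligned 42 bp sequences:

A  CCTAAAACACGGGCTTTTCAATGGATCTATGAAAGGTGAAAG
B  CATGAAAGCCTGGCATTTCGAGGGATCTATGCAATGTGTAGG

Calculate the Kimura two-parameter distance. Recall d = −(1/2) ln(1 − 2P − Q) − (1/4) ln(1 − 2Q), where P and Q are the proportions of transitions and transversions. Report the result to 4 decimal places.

Of 42 sites, 3 differences are transitions and 9 are transversions, so P = 3/42 ≈ 0.071429 and Q = 9/42 ≈ 0.214286.
Under the Kimura two-parameter model, d = −½ ln(1 − 2P − Q) − ¼ ln(1 − 2Q).
1 − 2P − Q = 0.642856, giving −½ ln(0.642856) = 0.220917.
1 − 2Q = 0.571428, giving −¼ ln(0.571428) = 0.139904.
d = 0.220917 + 0.139904 = 0.360821.

0.3608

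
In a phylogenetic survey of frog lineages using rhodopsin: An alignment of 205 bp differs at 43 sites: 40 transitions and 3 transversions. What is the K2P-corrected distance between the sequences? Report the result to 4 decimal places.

P = 40/205 ≈ 0.195122 and Q = 3/205 ≈ 0.014634.
Under the Kimura two-parameter model, d = −½ ln(1 − 2P − Q) − ¼ ln(1 − 2Q).
1 − 2P − Q = 0.595122, giving −½ ln(0.595122) = 0.259494.
1 − 2Q = 0.970732, giving −¼ ln(0.970732) = 0.007426.
d = 0.259494 + 0.007426 = 0.266920.

0.2669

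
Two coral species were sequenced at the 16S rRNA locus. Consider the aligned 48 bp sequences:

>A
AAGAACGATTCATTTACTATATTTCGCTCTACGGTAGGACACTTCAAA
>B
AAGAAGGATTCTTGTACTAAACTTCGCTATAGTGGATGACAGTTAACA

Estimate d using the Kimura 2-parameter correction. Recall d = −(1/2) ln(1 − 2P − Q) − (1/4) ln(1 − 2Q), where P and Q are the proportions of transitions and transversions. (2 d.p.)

0.35

Of 48 sites, 1 differences are transitions and 12 are transversions, so P = 1/48 ≈ 0.020833 and Q = 12/48 = 0.25.
Under the Kimura two-parameter model, d = −½ ln(1 − 2P − Q) − ¼ ln(1 − 2Q).
1 − 2P − Q = 0.708334, giving −½ ln(0.708334) = 0.172420.
1 − 2Q = 0.5, giving −¼ ln(0.5) = 0.173287.
d = 0.172420 + 0.173287 = 0.345707.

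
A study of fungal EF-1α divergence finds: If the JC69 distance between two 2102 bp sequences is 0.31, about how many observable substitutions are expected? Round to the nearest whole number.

Invert JC69: p = (3/4)(1 − e^(−4d/3)) = 0.75 × (1 − e^(-0.413333)) = 0.75 × (1 − 0.661442) = 0.253919.
Expected differing sites = pL ≈ 0.253919 × 2102 = 533.737738 ≈ 534.

534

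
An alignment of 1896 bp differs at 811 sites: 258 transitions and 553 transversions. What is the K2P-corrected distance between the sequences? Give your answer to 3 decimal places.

0.634

P = 258/1896 ≈ 0.136076 and Q = 553/1896 ≈ 0.291667.
Under the Kimura two-parameter model, d = −½ ln(1 − 2P − Q) − ¼ ln(1 − 2Q).
1 − 2P − Q = 0.436181, giving −½ ln(0.436181) = 0.414849.
1 − 2Q = 0.416666, giving −¼ ln(0.416666) = 0.218868.
d = 0.414849 + 0.218868 = 0.633717.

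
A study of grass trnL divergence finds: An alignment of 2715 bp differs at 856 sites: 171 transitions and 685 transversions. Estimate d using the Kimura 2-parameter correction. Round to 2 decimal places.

0.41

P = 171/2715 ≈ 0.062983 and Q = 685/2715 ≈ 0.252302.
Under the Kimura two-parameter model, d = −½ ln(1 − 2P − Q) − ¼ ln(1 − 2Q).
1 − 2P − Q = 0.621732, giving −½ ln(0.621732) = 0.237623.
1 − 2Q = 0.495396, giving −¼ ln(0.495396) = 0.175599.
d = 0.237623 + 0.175599 = 0.413222.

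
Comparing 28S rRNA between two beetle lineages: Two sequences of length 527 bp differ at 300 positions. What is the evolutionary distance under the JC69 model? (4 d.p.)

p = 300/527 ≈ 0.56926.
d = −(3/4) ln(1 − 4p/3) = −0.75 ln(1 − 0.759013) = −0.75 ln(0.240987)
  = −0.75 × (-1.423012) = 1.067259 substitutions/site.

1.0673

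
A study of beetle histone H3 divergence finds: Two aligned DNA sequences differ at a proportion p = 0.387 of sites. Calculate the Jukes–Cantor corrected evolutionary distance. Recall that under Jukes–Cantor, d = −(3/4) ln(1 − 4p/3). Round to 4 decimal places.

d = −(3/4) ln(1 − 4p/3) = −0.75 ln(1 − 0.516) = −0.75 ln(0.484)
  = −0.75 × (-0.725670) = 0.544253 substitutions/site.

0.5443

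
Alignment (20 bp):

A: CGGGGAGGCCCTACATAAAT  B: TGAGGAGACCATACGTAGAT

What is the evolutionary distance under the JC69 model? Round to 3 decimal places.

The sequences differ at 6 of 20 sites (1, 3, 8, 11, 15, 18), so p = 6/20 = 0.3.
d = −(3/4) ln(1 − 4p/3) = −0.75 ln(1 − 0.4) = −0.75 ln(0.6)
  = −0.75 × (-0.510826) = 0.383120 substitutions/site.

0.383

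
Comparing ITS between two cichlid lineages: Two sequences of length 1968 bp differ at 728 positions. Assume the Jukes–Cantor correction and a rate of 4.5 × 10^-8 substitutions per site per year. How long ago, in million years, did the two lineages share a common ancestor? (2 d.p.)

p = 728/1968 ≈ 0.369919.
d = −(3/4) ln(1 − 4p/3) = −0.75 ln(1 − 0.493225) = −0.75 ln(0.506775)
  = −0.75 × (-0.679688) = 0.509766 substitutions/site.
Under a molecular clock d = 2μt, so t = d/(2μ) = 0.509766 / (2 × 4.5 × 10^-8) = 5.66 million years.

5.66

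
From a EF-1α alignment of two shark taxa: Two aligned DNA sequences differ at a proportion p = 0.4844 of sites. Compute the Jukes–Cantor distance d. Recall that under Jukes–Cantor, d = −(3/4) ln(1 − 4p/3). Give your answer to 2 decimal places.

0.78

d = −(3/4) ln(1 − 4p/3) = −0.75 ln(1 − 0.645867) = −0.75 ln(0.354133)
  = −0.75 × (-1.038083) = 0.778562 substitutions/site.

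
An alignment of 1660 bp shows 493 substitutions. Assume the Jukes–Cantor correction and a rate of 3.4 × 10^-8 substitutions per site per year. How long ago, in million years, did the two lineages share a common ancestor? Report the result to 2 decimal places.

p = 493/1660 ≈ 0.296988.
d = −(3/4) ln(1 − 4p/3) = −0.75 ln(1 − 0.395984) = −0.75 ln(0.604016)
  = −0.75 × (-0.504155) = 0.378116 substitutions/site.
Under a molecular clock d = 2μt, so t = d/(2μ) = 0.378116 / (2 × 3.4 × 10^-8) = 5.56 million years.

5.56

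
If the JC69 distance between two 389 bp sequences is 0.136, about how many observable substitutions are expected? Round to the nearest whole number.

48

Invert JC69: p = (3/4)(1 − e^(−4d/3)) = 0.75 × (1 − e^(-0.181333)) = 0.75 × (1 − 0.834158) = 0.124382.
Expected differing sites = pL ≈ 0.124382 × 389 = 48.384598 ≈ 48.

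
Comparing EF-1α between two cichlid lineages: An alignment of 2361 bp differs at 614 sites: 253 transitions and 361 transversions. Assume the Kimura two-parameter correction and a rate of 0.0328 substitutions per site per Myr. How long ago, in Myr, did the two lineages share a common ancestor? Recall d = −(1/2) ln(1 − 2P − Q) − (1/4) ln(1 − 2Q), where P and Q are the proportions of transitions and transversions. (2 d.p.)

4.88

P = 253/2361 ≈ 0.107158 and Q = 361/2361 ≈ 0.152901.
Under the Kimura two-parameter model, d = −½ ln(1 − 2P − Q) − ¼ ln(1 − 2Q).
1 − 2P − Q = 0.632783, giving −½ ln(0.632783) = 0.228814.
1 − 2Q = 0.694198, giving −¼ ln(0.694198) = 0.091250.
d = 0.228814 + 0.091250 = 0.320064.
Under a molecular clock d = 2μt, so t = d/(2μ) = 0.320064 / (2 × 0.0328) = 4.88 Myr.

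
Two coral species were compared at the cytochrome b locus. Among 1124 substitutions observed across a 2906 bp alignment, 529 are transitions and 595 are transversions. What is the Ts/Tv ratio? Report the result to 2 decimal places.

0.89

R = 529/595 = 0.889075… ≈ 0.89 (to 2 d.p.).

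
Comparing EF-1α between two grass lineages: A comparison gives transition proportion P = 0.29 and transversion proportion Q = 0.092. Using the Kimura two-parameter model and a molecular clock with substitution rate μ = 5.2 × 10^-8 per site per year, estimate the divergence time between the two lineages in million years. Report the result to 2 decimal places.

Under the Kimura two-parameter model, d = −½ ln(1 − 2P − Q) − ¼ ln(1 − 2Q).
1 − 2P − Q = 0.328, giving −½ ln(0.328) = 0.557371.
1 − 2Q = 0.816, giving −¼ ln(0.816) = 0.050835.
d = 0.557371 + 0.050835 = 0.608206.
Under a molecular clock d = 2μt, so t = d/(2μ) = 0.608206 / (2 × 5.2 × 10^-8) = 5.85 million years.

5.85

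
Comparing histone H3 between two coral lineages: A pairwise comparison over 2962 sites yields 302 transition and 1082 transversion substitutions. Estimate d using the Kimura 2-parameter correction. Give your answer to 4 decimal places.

0.7489

P = 302/2962 ≈ 0.101958 and Q = 1082/2962 ≈ 0.365294.
Under the Kimura two-parameter model, d = −½ ln(1 − 2P − Q) − ¼ ln(1 − 2Q).
1 − 2P − Q = 0.43079, giving −½ ln(0.43079) = 0.421067.
1 − 2Q = 0.269412, giving −¼ ln(0.269412) = 0.327878.
d = 0.421067 + 0.327878 = 0.748945.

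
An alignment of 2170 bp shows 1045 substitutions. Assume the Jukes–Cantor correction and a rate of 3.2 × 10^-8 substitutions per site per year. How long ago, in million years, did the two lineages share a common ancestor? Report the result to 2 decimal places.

12.04

p = 1045/2170 ≈ 0.481567.
d = −(3/4) ln(1 − 4p/3) = −0.75 ln(1 − 0.642089) = −0.75 ln(0.357911)
  = −0.75 × (-1.027471) = 0.770603 substitutions/site.
Under a molecular clock d = 2μt, so t = d/(2μ) = 0.770603 / (2 × 3.2 × 10^-8) = 12.04 million years.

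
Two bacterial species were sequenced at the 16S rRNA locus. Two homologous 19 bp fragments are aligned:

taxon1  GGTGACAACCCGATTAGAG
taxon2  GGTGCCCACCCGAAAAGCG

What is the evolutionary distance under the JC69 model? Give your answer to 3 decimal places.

0.324

The sequences differ at 5 of 19 sites (5, 7, 14, 15, 18), so p = 5/19 ≈ 0.263158.
d = −(3/4) ln(1 − 4p/3) = −0.75 ln(1 − 0.350877) = −0.75 ln(0.649123)
  = −0.75 × (-0.432133) = 0.324100 substitutions/site.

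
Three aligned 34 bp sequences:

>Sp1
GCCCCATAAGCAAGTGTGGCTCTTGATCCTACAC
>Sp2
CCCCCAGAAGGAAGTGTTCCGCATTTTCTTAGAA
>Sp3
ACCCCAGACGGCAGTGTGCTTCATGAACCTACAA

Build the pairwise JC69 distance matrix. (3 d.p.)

d(Sp1,Sp2) = 0.477, d(Sp1,Sp3) = 0.373, d(Sp2,Sp3) = 0.423

Sp1–Sp2: 12/34 sites differ → p ≈ 0.352941, d = −0.75 ln(1 − 0.470588) = 0.476991 ≈ 0.477.
Sp1–Sp3: 10/34 sites differ → p ≈ 0.294118, d = −0.75 ln(1 − 0.392157) = 0.373379 ≈ 0.373.
Sp2–Sp3: 11/34 sites differ → p ≈ 0.323529, d = −0.75 ln(1 − 0.431372) = 0.423397 ≈ 0.423.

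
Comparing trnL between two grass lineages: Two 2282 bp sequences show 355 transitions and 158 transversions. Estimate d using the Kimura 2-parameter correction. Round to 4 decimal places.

0.2766

P = 355/2282 ≈ 0.155565 and Q = 158/2282 ≈ 0.069238.
Under the Kimura two-parameter model, d = −½ ln(1 − 2P − Q) − ¼ ln(1 − 2Q).
1 − 2P − Q = 0.619632, giving −½ ln(0.619632) = 0.239315.
1 − 2Q = 0.861524, giving −¼ ln(0.861524) = 0.037263.
d = 0.239315 + 0.037263 = 0.276578.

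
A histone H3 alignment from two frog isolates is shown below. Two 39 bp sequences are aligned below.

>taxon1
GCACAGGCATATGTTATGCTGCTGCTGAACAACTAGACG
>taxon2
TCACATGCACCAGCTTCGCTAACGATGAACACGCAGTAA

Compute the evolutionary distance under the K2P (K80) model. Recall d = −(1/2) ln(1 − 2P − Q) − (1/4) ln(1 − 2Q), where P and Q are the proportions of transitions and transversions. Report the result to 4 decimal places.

0.7198

Of 39 sites, 7 differences are transitions and 11 are transversions, so P = 7/39 ≈ 0.179487 and Q = 11/39 ≈ 0.282051.
Under the Kimura two-parameter model, d = −½ ln(1 − 2P − Q) − ¼ ln(1 − 2Q).
1 − 2P − Q = 0.358975, giving −½ ln(0.358975) = 0.512251.
1 − 2Q = 0.435898, giving −¼ ln(0.435898) = 0.207587.
d = 0.512251 + 0.207587 = 0.719838.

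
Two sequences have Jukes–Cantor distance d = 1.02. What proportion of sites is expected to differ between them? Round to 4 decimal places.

0.5575

p = (3/4)(1 − e^(−4d/3)) = 0.75 × (1 − e^(-1.36)) = 0.75 × (1 − 0.256661) = 0.557504.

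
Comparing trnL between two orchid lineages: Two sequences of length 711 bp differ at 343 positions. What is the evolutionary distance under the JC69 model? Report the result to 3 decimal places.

p = 343/711 ≈ 0.482419.
d = −(3/4) ln(1 − 4p/3) = −0.75 ln(1 − 0.643225) = −0.75 ln(0.356775)
  = −0.75 × (-1.030650) = 0.772988 substitutions/site.

0.773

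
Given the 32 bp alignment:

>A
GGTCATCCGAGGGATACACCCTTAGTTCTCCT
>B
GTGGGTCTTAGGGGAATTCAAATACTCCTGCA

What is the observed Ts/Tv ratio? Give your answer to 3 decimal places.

Transitions are A↔G and C↔T; transversions are all other mismatches.
Transitions: 5. Transversions: 12.
R = 5/12 = 0.416666… ≈ 0.417 (to 3 d.p.).

0.417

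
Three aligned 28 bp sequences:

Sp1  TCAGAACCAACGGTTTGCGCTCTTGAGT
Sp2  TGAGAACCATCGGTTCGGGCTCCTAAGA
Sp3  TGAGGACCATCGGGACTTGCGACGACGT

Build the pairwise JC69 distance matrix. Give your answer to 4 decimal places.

d(Sp1,Sp2) = 0.3041, d(Sp1,Sp3) = 0.8240, d(Sp2,Sp3) = 0.4850

Sp1–Sp2: 7/28 sites differ → p = 0.25, d = −0.75 ln(1 − 0.333333) = 0.304098 ≈ 0.3041.
Sp1–Sp3: 14/28 sites differ → p = 0.5, d = −0.75 ln(1 − 0.666667) = 0.823960 ≈ 0.8240.
Sp2–Sp3: 10/28 sites differ → p ≈ 0.357143, d = −0.75 ln(1 − 0.476191) = 0.484971 ≈ 0.4850.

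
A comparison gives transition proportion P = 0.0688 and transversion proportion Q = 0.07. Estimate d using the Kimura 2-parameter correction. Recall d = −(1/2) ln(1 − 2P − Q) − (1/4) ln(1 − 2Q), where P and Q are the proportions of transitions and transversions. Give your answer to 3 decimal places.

Under the Kimura two-parameter model, d = −½ ln(1 − 2P − Q) − ¼ ln(1 − 2Q).
1 − 2P − Q = 0.7924, giving −½ ln(0.7924) = 0.116344.
1 − 2Q = 0.86, giving −¼ ln(0.86) = 0.037706.
d = 0.116344 + 0.037706 = 0.154050.

0.154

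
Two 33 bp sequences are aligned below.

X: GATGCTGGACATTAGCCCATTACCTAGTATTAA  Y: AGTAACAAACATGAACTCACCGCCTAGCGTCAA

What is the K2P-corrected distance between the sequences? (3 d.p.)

1.231

Of 33 sites, 14 differences are transitions and 2 are transversions, so P = 14/33 ≈ 0.424242 and Q = 2/33 ≈ 0.060606.
Under the Kimura two-parameter model, d = −½ ln(1 − 2P − Q) − ¼ ln(1 − 2Q).
1 − 2P − Q = 0.09091, giving −½ ln(0.09091) = 1.198943.
1 − 2Q = 0.878788, giving −¼ ln(0.878788) = 0.032303.
d = 1.198943 + 0.032303 = 1.231246.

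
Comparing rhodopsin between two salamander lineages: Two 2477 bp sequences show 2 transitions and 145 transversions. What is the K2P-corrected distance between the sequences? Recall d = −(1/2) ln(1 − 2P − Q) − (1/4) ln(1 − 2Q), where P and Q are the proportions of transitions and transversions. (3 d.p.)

P = 2/2477 ≈ 0.000807 and Q = 145/2477 ≈ 0.058539.
Under the Kimura two-parameter model, d = −½ ln(1 − 2P − Q) − ¼ ln(1 − 2Q).
1 − 2P − Q = 0.939847, giving −½ ln(0.939847) = 0.031019.
1 − 2Q = 0.882922, giving −¼ ln(0.882922) = 0.031130.
d = 0.031019 + 0.031130 = 0.062149.

0.062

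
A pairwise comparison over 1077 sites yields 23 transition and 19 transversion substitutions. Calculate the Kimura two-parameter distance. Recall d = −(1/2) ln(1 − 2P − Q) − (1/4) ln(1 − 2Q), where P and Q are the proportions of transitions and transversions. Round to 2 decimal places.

0.04

P = 23/1077 ≈ 0.021356 and Q = 19/1077 ≈ 0.017642.
Under the Kimura two-parameter model, d = −½ ln(1 − 2P − Q) − ¼ ln(1 − 2Q).
1 − 2P − Q = 0.939646, giving −½ ln(0.939646) = 0.031126.
1 − 2Q = 0.964716, giving −¼ ln(0.964716) = 0.008980.
d = 0.031126 + 0.008980 = 0.040106.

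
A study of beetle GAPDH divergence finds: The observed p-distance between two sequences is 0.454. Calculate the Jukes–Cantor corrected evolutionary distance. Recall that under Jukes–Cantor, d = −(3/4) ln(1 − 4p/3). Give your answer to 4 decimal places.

d = −(3/4) ln(1 − 4p/3) = −0.75 ln(1 − 0.605333) = −0.75 ln(0.394667)
  = −0.75 × (-0.929713) = 0.697285 substitutions/site.

0.6973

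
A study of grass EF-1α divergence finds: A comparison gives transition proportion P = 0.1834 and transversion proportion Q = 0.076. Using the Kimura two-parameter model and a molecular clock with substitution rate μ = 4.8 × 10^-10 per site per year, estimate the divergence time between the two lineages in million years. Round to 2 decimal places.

Under the Kimura two-parameter model, d = −½ ln(1 − 2P − Q) − ¼ ln(1 − 2Q).
1 − 2P − Q = 0.5572, giving −½ ln(0.5572) = 0.292416.
1 − 2Q = 0.848, giving −¼ ln(0.848) = 0.041219.
d = 0.292416 + 0.041219 = 0.333635.
Under a molecular clock d = 2μt, so t = d/(2μ) = 0.333635 / (2 × 4.8 × 10^-10) = 347.54 million years.

347.54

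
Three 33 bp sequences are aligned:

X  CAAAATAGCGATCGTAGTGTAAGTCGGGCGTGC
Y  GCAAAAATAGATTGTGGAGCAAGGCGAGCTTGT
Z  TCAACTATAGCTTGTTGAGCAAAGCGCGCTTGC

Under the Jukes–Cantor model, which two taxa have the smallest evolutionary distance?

X–Y: 13/33 differ, p = 0.394, d = 0.559.
X–Z: 14/33 differ, p = 0.424, d = 0.625.
Y–Z: 8/33 differ, p = 0.242, d = 0.293.
The smallest distance is between Y and Z.

Y and Z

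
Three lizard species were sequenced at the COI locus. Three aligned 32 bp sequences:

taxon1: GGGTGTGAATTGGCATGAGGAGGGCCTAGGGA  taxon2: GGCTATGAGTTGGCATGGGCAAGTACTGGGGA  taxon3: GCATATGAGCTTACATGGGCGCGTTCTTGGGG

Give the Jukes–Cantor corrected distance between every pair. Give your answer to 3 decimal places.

taxon1–taxon2: 9/32 sites differ → p = 0.28125, d = −0.75 ln(1 − 0.375) = 0.352503 ≈ 0.353.
taxon1–taxon3: 15/32 sites differ → p = 0.46875, d = −0.75 ln(1 − 0.625) = 0.735622 ≈ 0.736.
taxon2–taxon3: 10/32 sites differ → p = 0.3125, d = −0.75 ln(1 − 0.416667) = 0.404248 ≈ 0.404.

d(taxon1,taxon2) = 0.353, d(taxon1,taxon3) = 0.736, d(taxon2,taxon3) = 0.404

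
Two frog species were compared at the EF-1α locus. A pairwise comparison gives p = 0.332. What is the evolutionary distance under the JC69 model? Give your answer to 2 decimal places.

0.44

d = −(3/4) ln(1 − 4p/3) = −0.75 ln(1 − 0.442667) = −0.75 ln(0.557333)
  = −0.75 × (-0.584592) = 0.438444 substitutions/site.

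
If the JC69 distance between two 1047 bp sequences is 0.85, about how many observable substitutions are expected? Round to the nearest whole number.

Invert JC69: p = (3/4)(1 − e^(−4d/3)) = 0.75 × (1 − e^(-1.133333)) = 0.75 × (1 − 0.321958) = 0.508532.
Expected differing sites = pL ≈ 0.508532 × 1047 = 532.433004 ≈ 532.

532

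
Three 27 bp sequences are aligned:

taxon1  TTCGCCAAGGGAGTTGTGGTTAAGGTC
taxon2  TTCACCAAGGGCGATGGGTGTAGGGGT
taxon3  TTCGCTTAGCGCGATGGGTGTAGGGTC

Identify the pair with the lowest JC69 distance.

taxon1–taxon2: 9/27 differ, p = 0.333, d = 0.441.
taxon1–taxon3: 9/27 differ, p = 0.333, d = 0.441.
taxon2–taxon3: 6/27 differ, p = 0.222, d = 0.264.
The smallest distance is between taxon2 and taxon3.

taxon2 and taxon3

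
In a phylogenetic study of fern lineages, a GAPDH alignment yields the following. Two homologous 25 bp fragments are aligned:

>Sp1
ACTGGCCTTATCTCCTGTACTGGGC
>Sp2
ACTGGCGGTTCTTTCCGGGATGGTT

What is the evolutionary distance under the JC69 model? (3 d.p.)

0.766

The sequences differ at 12 of 25 sites, so p = 12/25 = 0.48.
d = −(3/4) ln(1 − 4p/3) = −0.75 ln(1 − 0.64) = −0.75 ln(0.36)
  = −0.75 × (-1.021651) = 0.766238 substitutions/site.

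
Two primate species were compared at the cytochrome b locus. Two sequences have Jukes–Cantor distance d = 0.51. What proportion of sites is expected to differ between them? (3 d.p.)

p = (3/4)(1 − e^(−4d/3)) = 0.75 × (1 − e^(-0.68)) = 0.75 × (1 − 0.506617) = 0.370037.

0.370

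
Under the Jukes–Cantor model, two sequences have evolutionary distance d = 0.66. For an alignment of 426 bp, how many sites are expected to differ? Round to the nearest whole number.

Invert JC69: p = (3/4)(1 − e^(−4d/3)) = 0.75 × (1 − e^(-0.88)) = 0.75 × (1 − 0.414783) = 0.438913.
Expected differing sites = pL ≈ 0.438913 × 426 = 186.976938 ≈ 187.

187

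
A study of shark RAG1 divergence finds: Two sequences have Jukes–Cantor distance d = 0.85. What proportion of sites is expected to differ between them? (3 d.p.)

p = (3/4)(1 − e^(−4d/3)) = 0.75 × (1 − e^(-1.133333)) = 0.75 × (1 − 0.321958) = 0.508532.

0.509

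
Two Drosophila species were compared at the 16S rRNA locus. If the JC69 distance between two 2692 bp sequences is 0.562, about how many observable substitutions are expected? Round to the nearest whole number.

Invert JC69: p = (3/4)(1 − e^(−4d/3)) = 0.75 × (1 − e^(-0.749333)) = 0.75 × (1 − 0.472682) = 0.395489.
Expected differing sites = pL ≈ 0.395489 × 2692 = 1064.656388 ≈ 1065.

1065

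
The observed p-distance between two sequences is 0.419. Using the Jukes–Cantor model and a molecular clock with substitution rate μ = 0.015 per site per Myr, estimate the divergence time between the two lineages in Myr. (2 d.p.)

20.45

d = −(3/4) ln(1 − 4p/3) = −0.75 ln(1 − 0.558667) = −0.75 ln(0.441333)
  = −0.75 × (-0.817956) = 0.613467 substitutions/site.
Under a molecular clock d = 2μt, so t = d/(2μ) = 0.613467 / (2 × 0.015) = 20.45 Myr.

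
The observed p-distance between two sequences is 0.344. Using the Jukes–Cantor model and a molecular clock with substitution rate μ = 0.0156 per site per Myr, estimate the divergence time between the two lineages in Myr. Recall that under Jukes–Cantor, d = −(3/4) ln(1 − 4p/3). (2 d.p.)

d = −(3/4) ln(1 − 4p/3) = −0.75 ln(1 − 0.458667) = −0.75 ln(0.541333)
  = −0.75 × (-0.613721) = 0.460291 substitutions/site.
Under a molecular clock d = 2μt, so t = d/(2μ) = 0.460291 / (2 × 0.0156) = 14.75 Myr.

14.75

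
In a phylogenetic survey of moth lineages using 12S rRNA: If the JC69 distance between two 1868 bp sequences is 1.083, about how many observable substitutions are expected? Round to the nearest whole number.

Invert JC69: p = (3/4)(1 − e^(−4d/3)) = 0.75 × (1 − e^(-1.444)) = 0.75 × (1 − 0.235982) = 0.573014.
Expected differing sites = pL ≈ 0.573014 × 1868 = 1070.390152 ≈ 1070.

1070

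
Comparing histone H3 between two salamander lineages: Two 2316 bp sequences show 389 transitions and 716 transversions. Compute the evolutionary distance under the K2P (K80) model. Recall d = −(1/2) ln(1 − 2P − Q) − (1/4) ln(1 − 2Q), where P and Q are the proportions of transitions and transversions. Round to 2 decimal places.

0.76

P = 389/2316 ≈ 0.167962 and Q = 716/2316 ≈ 0.309154.
Under the Kimura two-parameter model, d = −½ ln(1 − 2P − Q) − ¼ ln(1 − 2Q).
1 − 2P − Q = 0.354922, giving −½ ln(0.354922) = 0.517929.
1 − 2Q = 0.381692, giving −¼ ln(0.381692) = 0.240785.
d = 0.517929 + 0.240785 = 0.758714.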